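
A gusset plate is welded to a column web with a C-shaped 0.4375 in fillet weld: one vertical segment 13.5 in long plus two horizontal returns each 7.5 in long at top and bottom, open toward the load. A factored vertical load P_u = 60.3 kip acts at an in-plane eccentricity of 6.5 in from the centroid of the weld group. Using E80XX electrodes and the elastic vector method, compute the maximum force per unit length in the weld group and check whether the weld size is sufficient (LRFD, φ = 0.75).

f_max ≈ 4.85 kip/in; adequate

E80XX → F_EXX = 80 ksi.
Total weld length L_w = 28.5 in. Treat welds as unit-width lines.
Centroid: x̄ = 2×7.5×3.75 / 28.5 = 1.974 in from the vertical weld.
Polar moment about centroid: J = I_x + I_y = [13.5³/12 + 2×7.5×6.75²] + [13.5×1.974² + 2(7.5³/12 + 7.5×1.776²)] = 1059 in³.
Direct shear f_v = P/L_w = 60.3 / 28.5 = 2.116 kip/in (vertical).
Torsion M = P·e = 60.3 × 6.5 = 391.95 kip·in.
Critical point at (x, y) = (5.526, 6.75) from centroid. f_tx = M·y/J = 2.499 kip/in; f_ty = M·x/J = 2.046 kip/in.
Resultant f_max = √[f_tx² + (f_v + f_ty)²] = √[2.499² + (2.116 + 2.046)²] = 4.854 kip/in.
Capacity per unit length: φr_n = 0.75 × 0.6 × 80 × (0.707 × 0.4375) = 11.14 kip/in.
4.854 ≤ 11.14 → adequate.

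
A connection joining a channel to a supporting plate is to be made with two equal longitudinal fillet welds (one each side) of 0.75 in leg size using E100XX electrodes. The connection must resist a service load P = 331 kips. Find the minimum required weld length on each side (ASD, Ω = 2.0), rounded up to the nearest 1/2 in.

E100XX → F_EXX = 100 ksi.
Throat t_e = 0.707 × 0.75 = 0.5302 in.
r_n/Ω = (0.6 × 100 × 0.5302) / 2.0 = 15.91 kip/in.
L_req = P / (r_n/Ω) = 331 / 15.91 = 20.81 in total.
Per side: 20.81 / 2 = 10.4 in.
Round up → use L = 10.5 in on each side.

L = 10.5 in on each side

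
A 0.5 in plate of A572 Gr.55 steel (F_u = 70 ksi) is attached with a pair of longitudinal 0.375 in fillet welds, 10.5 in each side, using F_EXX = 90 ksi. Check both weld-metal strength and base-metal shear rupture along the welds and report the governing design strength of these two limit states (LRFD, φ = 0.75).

t_e = 0.707 × 0.375 = 0.2651 in; L = 21 in.
Weld metal: φR_n = 0.75 × 0.6 × 90 × 0.2651 × 21 = 225.5 kip.
Base metal (shear rupture): φR_n = 0.75 × 0.6 × 70 × 0.5 × 21 = 330.8 kip.
Governing: weld metal.

φR_n ≈ 225 kip (weld metal governs)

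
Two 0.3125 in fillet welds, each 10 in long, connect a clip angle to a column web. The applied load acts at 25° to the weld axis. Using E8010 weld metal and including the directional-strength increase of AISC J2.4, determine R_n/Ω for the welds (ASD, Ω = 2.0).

E80XX → F_EXX = 80 ksi.
t_e = 0.707 × 0.3125 = 0.2209 in; A_we = 0.2209 × 20 = 4.419 in².
Directional factor: 1.0 + 0.5 sin^1.5(25°) = 1.137.
F_nw = 0.6 × 80 × 1.137 = 54.59 ksi.
R_n/Ω = (54.59 × 4.419) / 2.0 = 120.6 kip.

R_n/Ω ≈ 121 kip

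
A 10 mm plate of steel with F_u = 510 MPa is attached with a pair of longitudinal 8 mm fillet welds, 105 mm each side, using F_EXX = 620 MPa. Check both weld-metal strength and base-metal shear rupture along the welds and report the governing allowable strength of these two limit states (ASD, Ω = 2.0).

R_n/Ω ≈ 221 kN (weld metal governs)

t_e = 0.707 × 8 = 5.656 mm; L = 210 mm.
Weld metal: R_n/Ω = (1/2.0) × 0.6 × 620 × 5.656 × 210 × 10⁻³ = 220.9 kN.
Base metal (shear rupture): R_n/Ω = (1/2.0) × 0.6 × 510 × 10 × 210 × 10⁻³ = 321.3 kN.
Governing: weld metal.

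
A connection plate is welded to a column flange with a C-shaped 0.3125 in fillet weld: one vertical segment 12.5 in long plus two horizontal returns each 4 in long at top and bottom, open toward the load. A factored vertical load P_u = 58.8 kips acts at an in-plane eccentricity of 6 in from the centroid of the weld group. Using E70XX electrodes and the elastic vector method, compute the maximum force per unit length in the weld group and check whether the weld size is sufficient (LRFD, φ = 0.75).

E70XX → F_EXX = 70 ksi.
Total weld length L_w = 20.5 in. Treat welds as unit-width lines.
Centroid: x̄ = 2×4×2 / 20.5 = 0.7805 in from the vertical weld.
Polar moment about centroid: J = I_x + I_y = [12.5³/12 + 2×4×6.25²] + [12.5×0.7805² + 2(4³/12 + 4×1.22²)] = 505.4 in³.
Direct shear f_v = P/L_w = 58.8 / 20.5 = 2.868 kip/in (vertical).
Torsion M = P·e = 58.8 × 6 = 352.8 kip·in.
Critical point at (x, y) = (3.22, 6.25) from centroid. f_tx = M·y/J = 4.363 kip/in; f_ty = M·x/J = 2.247 kip/in.
Resultant f_max = √[f_tx² + (f_v + f_ty)²] = √[4.363² + (2.868 + 2.247)²] = 6.723 kip/in.
Capacity per unit length: φr_n = 0.75 × 0.6 × 70 × (0.707 × 0.3125) = 6.96 kip/in.
6.723 ≤ 6.96 → adequate.

f_max ≈ 6.72 kip/in; adequate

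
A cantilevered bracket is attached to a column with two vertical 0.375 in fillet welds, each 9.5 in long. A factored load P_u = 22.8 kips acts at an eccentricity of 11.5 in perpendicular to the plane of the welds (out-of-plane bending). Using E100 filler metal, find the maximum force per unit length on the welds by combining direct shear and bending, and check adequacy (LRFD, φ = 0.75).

f_max ≈ 8.8 kip/in; adequate

E100XX → F_EXX = 100 ksi.
L_w = 2 × 9.5 = 19 in; section modulus (unit throat) S = 2 × L²/6 = 30.08 in².
Direct shear f_v = P/L_w = 22.8/19 = 1.2 kip/in.
Moment M = P × e = 22.8 × 11.5 = 262.2 kip·in; bending f_b = M/S = 8.716 kip/in.
f_max = √(f_v² + f_b²) = √(1.2² + 8.716²) = 8.798 kip/in.
φr_n = 0.75 × 0.6 × 100 × (0.707 × 0.375) = 11.93 kip/in → adequate.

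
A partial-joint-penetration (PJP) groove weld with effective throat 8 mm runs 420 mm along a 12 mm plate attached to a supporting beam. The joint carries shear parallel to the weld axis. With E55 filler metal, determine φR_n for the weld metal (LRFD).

φR_n ≈ 832 kN

E55XX → F_EXX = 550 MPa.
Effective throat (given) t_e = 8 mm.
A_we = 8 × 420 = 3360 mm².
F_nw = 0.6 F_EXX = 330 MPa.
φR_n = 0.75 × 330 × 3360 × 10⁻³ = 831.6 kN.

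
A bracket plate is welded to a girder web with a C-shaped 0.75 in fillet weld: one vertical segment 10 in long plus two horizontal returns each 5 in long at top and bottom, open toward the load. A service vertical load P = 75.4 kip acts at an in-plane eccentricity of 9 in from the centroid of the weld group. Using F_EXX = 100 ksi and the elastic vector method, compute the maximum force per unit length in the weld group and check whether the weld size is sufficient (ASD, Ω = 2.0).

Total weld length L_w = 20 in. Treat welds as unit-width lines.
Centroid: x̄ = 2×5×2.5 / 20 = 1.25 in from the vertical weld.
Polar moment about centroid: J = I_x + I_y = [10³/12 + 2×5×5²] + [10×1.25² + 2(5³/12 + 5×1.25²)] = 385.4 in³.
Direct shear f_v = P/L_w = 75.4 / 20 = 3.77 kip/in (vertical).
Torsion M = P·e = 75.4 × 9 = 678.6 kip·in.
Critical point at (x, y) = (3.75, 5) from centroid. f_tx = M·y/J = 8.803 kip/in; f_ty = M·x/J = 6.603 kip/in.
Resultant f_max = √[f_tx² + (f_v + f_ty)²] = √[8.803² + (3.77 + 6.603)²] = 13.6 kip/in.
Capacity per unit length: r_n/Ω = (1/2.0) × 0.6 × 100 × (0.707 × 0.75) = 15.91 kip/in.
13.6 ≤ 15.91 → adequate.

f_max ≈ 13.6 kip/in; adequate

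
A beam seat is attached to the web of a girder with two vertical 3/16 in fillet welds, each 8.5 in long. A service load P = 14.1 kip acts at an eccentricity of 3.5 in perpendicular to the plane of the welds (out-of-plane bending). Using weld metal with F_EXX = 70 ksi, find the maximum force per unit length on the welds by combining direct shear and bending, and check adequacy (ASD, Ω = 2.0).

f_max ≈ 2.21 kip/in; adequate

L_w = 2 × 8.5 = 17 in; section modulus (unit throat) S = 2 × L²/6 = 24.08 in².
Direct shear f_v = P/L_w = 14.1/17 = 0.8294 kip/in.
Moment M = P × e = 14.1 × 3.5 = 49.35 kip·in; bending f_b = M/S = 2.049 kip/in.
f_max = √(f_v² + f_b²) = √(0.8294² + 2.049²) = 2.211 kip/in.
r_n/Ω = (1/2.0) × 0.6 × 70 × (0.707 × 0.1875) = 2.784 kip/in → adequate.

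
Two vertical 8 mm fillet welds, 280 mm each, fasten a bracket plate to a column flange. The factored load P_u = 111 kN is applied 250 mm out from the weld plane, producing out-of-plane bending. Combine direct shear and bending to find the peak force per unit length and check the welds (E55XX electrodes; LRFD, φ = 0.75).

f_max ≈ 1080 N/mm; adequate

E55XX → F_EXX = 550 MPa.
L_w = 2 × 280 = 560 mm; section modulus (unit throat) S = 2 × L²/6 = 26130 mm².
Direct shear f_v = P/L_w = 111×10³/560 = 198.2 N/mm.
Moment M = P × e = 111×10³ × 250 = 27750000 N·mm; bending f_b = M/S = 1062 N/mm.
f_max = √(f_v² + f_b²) = √(198.2² + 1062²) = 1080 N/mm.
φr_n = 0.75 × 0.6 × 550 × (0.707 × 8) = 1400 N/mm → adequate.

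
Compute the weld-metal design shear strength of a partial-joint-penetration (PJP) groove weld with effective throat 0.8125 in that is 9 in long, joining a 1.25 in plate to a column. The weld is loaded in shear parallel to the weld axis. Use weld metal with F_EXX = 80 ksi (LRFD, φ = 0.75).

Effective throat (given) t_e = 0.8125 in.
A_we = 0.8125 × 9 = 7.312 in².
F_nw = 0.6 F_EXX = 48 ksi.
φR_n = 0.75 × 48 × 7.312 = 263.2 kips.

φR_n ≈ 263 kips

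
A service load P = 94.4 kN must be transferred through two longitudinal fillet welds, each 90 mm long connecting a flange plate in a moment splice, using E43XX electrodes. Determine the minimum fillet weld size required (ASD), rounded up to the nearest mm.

w = 6 mm

E43XX → F_EXX = 430 MPa.
Total weld length L = 180 mm.
Required throat t_e = P × Ω / (0.6 F_EXX × L) = 94.4 × 2.0 / (0.6 × 430 × 180 × 10⁻³) = 4.065 mm.
Required leg w = t_e / 0.707 = 5.75 mm → use 6 mm.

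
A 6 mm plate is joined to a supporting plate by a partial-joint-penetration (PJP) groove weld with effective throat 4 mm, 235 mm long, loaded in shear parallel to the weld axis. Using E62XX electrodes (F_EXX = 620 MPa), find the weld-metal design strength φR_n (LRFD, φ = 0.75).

φR_n ≈ 262 kN

Effective throat (given) t_e = 4 mm.
A_we = 4 × 235 = 940 mm².
F_nw = 0.6 F_EXX = 372 MPa.
φR_n = 0.75 × 372 × 940 × 10⁻³ = 262.3 kN.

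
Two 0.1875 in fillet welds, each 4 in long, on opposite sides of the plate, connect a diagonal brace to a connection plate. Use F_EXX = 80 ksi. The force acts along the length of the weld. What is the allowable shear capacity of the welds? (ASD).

R_n/Ω ≈ 25.5 kips

Effective throat t_e = 0.707 × 0.1875 = 0.1326 in.
Total length L = 8 in; A_we = 0.1326 × 8 = 1.06 in².
F_nw = 0.6 F_EXX = 0.6 × 80 = 48 ksi.
R_n = 48 × 1.06 = 50.9 kips; R_n/Ω = 50.9/2.0 = 25.45 kips.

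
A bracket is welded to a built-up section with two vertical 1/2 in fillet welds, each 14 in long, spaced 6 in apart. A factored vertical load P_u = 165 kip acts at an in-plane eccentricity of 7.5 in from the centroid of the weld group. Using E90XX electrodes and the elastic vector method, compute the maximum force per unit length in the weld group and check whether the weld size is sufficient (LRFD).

f_max ≈ 16.5 kip/in; NOT adequate

E90XX → F_EXX = 90 ksi.
Total weld length L_w = 28 in. Treat welds as unit-width lines.
Polar moment about centroid: J = 2[d³/12 + d(b/2)²] = 2[14³/12 + 14×3²] = 709.3 in³.
Direct shear f_v = P/L_w = 165 / 28 = 5.893 kip/in (vertical).
Torsion M = P·e = 165 × 7.5 = 1237.5 kip·in.
Critical point at (x, y) = (3, 7) from centroid. f_tx = M·y/J = 12.21 kip/in; f_ty = M·x/J = 5.234 kip/in.
Resultant f_max = √[f_tx² + (f_v + f_ty)²] = √[12.21² + (5.893 + 5.234)²] = 16.52 kip/in.
Capacity per unit length: φr_n = 0.75 × 0.6 × 90 × (0.707 × 0.5) = 14.32 kip/in.
16.52 > 14.32 → NOT adequate.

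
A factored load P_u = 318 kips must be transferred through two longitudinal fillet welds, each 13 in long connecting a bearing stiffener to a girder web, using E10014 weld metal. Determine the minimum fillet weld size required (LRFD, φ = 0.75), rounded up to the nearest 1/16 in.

E100XX → F_EXX = 100 ksi.
Total weld length L = 26 in.
Required throat t_e = P_u / (φ × 0.6 F_EXX × L) = 318 / (0.75 × 0.6 × 100 × 26) = 0.2718 in.
Required leg w = t_e / 0.707 = 0.3844 in → use 7/16 in.

w = 7/16 in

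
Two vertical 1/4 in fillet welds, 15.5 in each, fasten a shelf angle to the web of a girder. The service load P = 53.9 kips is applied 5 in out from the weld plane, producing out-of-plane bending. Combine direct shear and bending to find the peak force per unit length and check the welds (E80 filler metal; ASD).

f_max ≈ 3.79 kip/in; adequate

E80XX → F_EXX = 80 ksi.
L_w = 2 × 15.5 = 31 in; section modulus (unit throat) S = 2 × L²/6 = 80.08 in².
Direct shear f_v = P/L_w = 53.9/31 = 1.739 kip/in.
Moment M = P × e = 53.9 × 5 = 269.5 kip·in; bending f_b = M/S = 3.365 kip/in.
f_max = √(f_v² + f_b²) = √(1.739² + 3.365²) = 3.788 kip/in.
r_n/Ω = (1/2.0) × 0.6 × 80 × (0.707 × 0.25) = 4.242 kip/in → adequate.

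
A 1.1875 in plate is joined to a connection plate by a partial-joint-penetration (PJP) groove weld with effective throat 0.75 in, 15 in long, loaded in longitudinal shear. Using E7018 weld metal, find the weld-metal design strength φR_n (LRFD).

φR_n ≈ 354 kip

E70XX → F_EXX = 70 ksi.
Effective throat (given) t_e = 0.75 in.
A_we = 0.75 × 15 = 11.25 in².
F_nw = 0.6 F_EXX = 42 ksi.
φR_n = 0.75 × 42 × 11.25 = 354.4 kip.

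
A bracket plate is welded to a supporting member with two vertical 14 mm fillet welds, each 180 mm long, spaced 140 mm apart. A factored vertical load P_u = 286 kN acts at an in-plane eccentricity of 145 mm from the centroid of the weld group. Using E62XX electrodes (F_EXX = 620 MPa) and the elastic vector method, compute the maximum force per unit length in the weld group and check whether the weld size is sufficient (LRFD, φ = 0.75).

Total weld length L_w = 360 mm. Treat welds as unit-width lines.
Polar moment about centroid: J = 2[d³/12 + d(b/2)²] = 2[180³/12 + 180×70²] = 2736000 mm³.
Direct shear f_v = P/L_w = 286×10³ / 360 = 794.4 N/mm (vertical).
Torsion M = P·e = 286×10³ × 145 = 41470000 N·mm.
Critical point at (x, y) = (70, 90) from centroid. f_tx = M·y/J = 1364 N/mm; f_ty = M·x/J = 1061 N/mm.
Resultant f_max = √[f_tx² + (f_v + f_ty)²] = √[1364² + (794.4 + 1061)²] = 2303 N/mm.
Capacity per unit length: φr_n = 0.75 × 0.6 × 620 × (0.707 × 14) = 2762 N/mm.
2303 ≤ 2762 → adequate.

f_max ≈ 2300 N/mm; adequate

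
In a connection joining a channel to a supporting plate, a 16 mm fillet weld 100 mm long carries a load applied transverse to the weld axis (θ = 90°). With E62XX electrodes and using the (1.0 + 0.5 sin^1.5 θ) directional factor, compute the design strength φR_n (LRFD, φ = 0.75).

φR_n ≈ 473 kN

E62XX → F_EXX = 620 MPa.
t_e = 0.707 × 16 = 11.31 mm; A_we = 11.31 × 100 = 1131 mm².
Directional factor: 1.0 + 0.5 sin^1.5(90°) = 1.5.
F_nw = 0.6 × 620 × 1.5 = 558 MPa.
φR_n = 0.75 × 558 × 1131 × 10⁻³ = 473.4 kN.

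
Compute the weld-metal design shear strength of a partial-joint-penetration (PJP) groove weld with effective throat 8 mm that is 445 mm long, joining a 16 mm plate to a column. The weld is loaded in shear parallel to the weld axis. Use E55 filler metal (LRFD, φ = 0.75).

E55XX → F_EXX = 550 MPa.
Effective throat (given) t_e = 8 mm.
A_we = 8 × 445 = 3560 mm².
F_nw = 0.6 F_EXX = 330 MPa.
φR_n = 0.75 × 330 × 3560 × 10⁻³ = 881.1 kN.

φR_n ≈ 881 kN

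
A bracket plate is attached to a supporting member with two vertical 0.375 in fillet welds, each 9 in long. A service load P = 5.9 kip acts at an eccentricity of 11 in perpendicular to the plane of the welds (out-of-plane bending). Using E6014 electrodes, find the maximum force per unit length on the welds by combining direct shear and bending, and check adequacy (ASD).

E60XX → F_EXX = 60 ksi.
L_w = 2 × 9 = 18 in; section modulus (unit throat) S = 2 × L²/6 = 27 in².
Direct shear f_v = P/L_w = 5.9/18 = 0.3278 kip/in.
Moment M = P × e = 5.9 × 11 = 64.9 kip·in; bending f_b = M/S = 2.404 kip/in.
f_max = √(f_v² + f_b²) = √(0.3278² + 2.404²) = 2.426 kip/in.
r_n/Ω = (1/2.0) × 0.6 × 60 × (0.707 × 0.375) = 4.772 kip/in → adequate.

f_max ≈ 2.43 kip/in; adequate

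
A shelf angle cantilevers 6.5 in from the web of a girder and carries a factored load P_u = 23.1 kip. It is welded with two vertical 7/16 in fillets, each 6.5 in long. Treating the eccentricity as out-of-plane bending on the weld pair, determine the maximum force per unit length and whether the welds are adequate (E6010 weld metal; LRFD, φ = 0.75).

E60XX → F_EXX = 60 ksi.
L_w = 2 × 6.5 = 13 in; section modulus (unit throat) S = 2 × L²/6 = 14.08 in².
Direct shear f_v = P/L_w = 23.1/13 = 1.777 kip/in.
Moment M = P × e = 23.1 × 6.5 = 150.15 kip·in; bending f_b = M/S = 10.66 kip/in.
f_max = √(f_v² + f_b²) = √(1.777² + 10.66²) = 10.81 kip/in.
φr_n = 0.75 × 0.6 × 60 × (0.707 × 0.4375) = 8.351 kip/in → NOT adequate.

f_max ≈ 10.8 kip/in; NOT adequate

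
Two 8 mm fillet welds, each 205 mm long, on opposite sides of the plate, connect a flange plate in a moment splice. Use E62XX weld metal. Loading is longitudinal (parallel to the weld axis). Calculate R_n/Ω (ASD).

E62XX → F_EXX = 620 MPa.
Effective throat t_e = 0.707 × 8 = 5.656 mm.
Total length L = 410 mm; A_we = 5.656 × 410 = 2319 mm².
F_nw = 0.6 F_EXX = 0.6 × 620 = 372 MPa.
R_n = 372 × 2319 × 10⁻³ = 862.7 kN; R_n/Ω = 862.7/2.0 = 431.3 kN.

R_n/Ω ≈ 431 kN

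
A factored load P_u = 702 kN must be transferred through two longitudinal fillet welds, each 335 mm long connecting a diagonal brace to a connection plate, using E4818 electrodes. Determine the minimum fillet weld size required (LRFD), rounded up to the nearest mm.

w = 7 mm

E48XX → F_EXX = 480 MPa.
Total weld length L = 670 mm.
Required throat t_e = P_u / (φ × 0.6 F_EXX × L) = 702 / (0.75 × 0.6 × 480 × 670 × 10⁻³) = 4.851 mm.
Required leg w = t_e / 0.707 = 6.861 mm → use 7 mm.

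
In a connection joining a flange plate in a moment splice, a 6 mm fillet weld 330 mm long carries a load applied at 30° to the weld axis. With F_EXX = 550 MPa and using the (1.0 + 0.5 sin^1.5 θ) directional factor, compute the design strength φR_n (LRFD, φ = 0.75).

t_e = 0.707 × 6 = 4.242 mm; A_we = 4.242 × 330 = 1400 mm².
Directional factor: 1.0 + 0.5 sin^1.5(30°) = 1.177.
F_nw = 0.6 × 550 × 1.177 = 388.3 MPa.
φR_n = 0.75 × 388.3 × 1400 × 10⁻³ = 407.7 kN.

φR_n ≈ 408 kN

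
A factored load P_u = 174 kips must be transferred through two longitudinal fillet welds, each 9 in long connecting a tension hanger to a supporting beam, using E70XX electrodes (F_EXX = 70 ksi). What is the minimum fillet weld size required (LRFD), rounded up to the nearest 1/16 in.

Total weld length L = 18 in.
Required throat t_e = P_u / (φ × 0.6 F_EXX × L) = 174 / (0.75 × 0.6 × 70 × 18) = 0.3069 in.
Required leg w = t_e / 0.707 = 0.4341 in → use 7/16 in.

w = 7/16 in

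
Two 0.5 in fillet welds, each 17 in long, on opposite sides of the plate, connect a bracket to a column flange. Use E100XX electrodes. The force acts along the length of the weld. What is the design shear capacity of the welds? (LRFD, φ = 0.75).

φR_n ≈ 541 kips

E100XX → F_EXX = 100 ksi.
Effective throat t_e = 0.707 × 0.5 = 0.3535 in.
Total length L = 34 in; A_we = 0.3535 × 34 = 12.02 in².
F_nw = 0.6 F_EXX = 0.6 × 100 = 60 ksi.
φR_n = 0.75 × 60 × 12.02 = 540.9 kips.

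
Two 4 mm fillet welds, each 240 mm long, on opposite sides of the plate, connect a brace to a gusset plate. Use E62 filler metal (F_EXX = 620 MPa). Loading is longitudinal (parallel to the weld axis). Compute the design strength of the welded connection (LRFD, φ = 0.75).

Effective throat t_e = 0.707 × 4 = 2.828 mm.
Total length L = 480 mm; A_we = 2.828 × 480 = 1357 mm².
F_nw = 0.6 F_EXX = 0.6 × 620 = 372 MPa.
φR_n = 0.75 × 372 × 1357 × 10⁻³ = 378.7 kN.

φR_n ≈ 379 kN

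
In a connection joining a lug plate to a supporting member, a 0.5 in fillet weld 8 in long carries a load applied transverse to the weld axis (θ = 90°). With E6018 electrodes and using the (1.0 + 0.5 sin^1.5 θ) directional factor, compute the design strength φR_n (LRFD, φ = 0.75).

φR_n ≈ 115 kip

E60XX → F_EXX = 60 ksi.
t_e = 0.707 × 0.5 = 0.3535 in; A_we = 0.3535 × 8 = 2.828 in².
Directional factor: 1.0 + 0.5 sin^1.5(90°) = 1.5.
F_nw = 0.6 × 60 × 1.5 = 54 ksi.
φR_n = 0.75 × 54 × 2.828 = 114.5 kip.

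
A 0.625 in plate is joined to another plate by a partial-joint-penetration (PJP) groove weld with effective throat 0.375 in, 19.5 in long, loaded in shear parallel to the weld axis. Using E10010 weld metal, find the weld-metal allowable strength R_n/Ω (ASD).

E100XX → F_EXX = 100 ksi.
Effective throat (given) t_e = 0.375 in.
A_we = 0.375 × 19.5 = 7.312 in².
F_nw = 0.6 F_EXX = 60 ksi.
R_n/Ω = (60 × 7.312) / 2.0 = 219.4 kips.

R_n/Ω ≈ 219 kips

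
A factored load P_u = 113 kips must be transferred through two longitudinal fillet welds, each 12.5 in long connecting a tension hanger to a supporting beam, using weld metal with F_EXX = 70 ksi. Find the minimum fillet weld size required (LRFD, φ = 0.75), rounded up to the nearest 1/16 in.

w = 1/4 in

Total weld length L = 25 in.
Required throat t_e = P_u / (φ × 0.6 F_EXX × L) = 113 / (0.75 × 0.6 × 70 × 25) = 0.1435 in.
Required leg w = t_e / 0.707 = 0.203 in → use 1/4 in.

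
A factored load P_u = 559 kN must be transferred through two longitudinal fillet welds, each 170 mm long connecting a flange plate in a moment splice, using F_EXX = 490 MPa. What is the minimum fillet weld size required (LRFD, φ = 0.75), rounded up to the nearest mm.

Total weld length L = 340 mm.
Required throat t_e = P_u / (φ × 0.6 F_EXX × L) = 559 / (0.75 × 0.6 × 490 × 340 × 10⁻³) = 7.456 mm.
Required leg w = t_e / 0.707 = 10.55 mm → use 11 mm.

w = 11 mm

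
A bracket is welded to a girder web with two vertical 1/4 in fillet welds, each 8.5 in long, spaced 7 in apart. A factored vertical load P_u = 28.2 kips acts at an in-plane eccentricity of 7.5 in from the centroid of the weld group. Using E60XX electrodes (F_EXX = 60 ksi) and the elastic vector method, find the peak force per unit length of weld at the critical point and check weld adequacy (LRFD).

f_max ≈ 4.97 kip/in; NOT adequate

Total weld length L_w = 17 in. Treat welds as unit-width lines.
Polar moment about centroid: J = 2[d³/12 + d(b/2)²] = 2[8.5³/12 + 8.5×3.5²] = 310.6 in³.
Direct shear f_v = P/L_w = 28.2 / 17 = 1.659 kip/in (vertical).
Torsion M = P·e = 28.2 × 7.5 = 211.5 kip·in.
Critical point at (x, y) = (3.5, 4.25) from centroid. f_tx = M·y/J = 2.894 kip/in; f_ty = M·x/J = 2.383 kip/in.
Resultant f_max = √[f_tx² + (f_v + f_ty)²] = √[2.894² + (1.659 + 2.383)²] = 4.971 kip/in.
Capacity per unit length: φr_n = 0.75 × 0.6 × 60 × (0.707 × 0.25) = 4.772 kip/in.
4.971 > 4.772 → NOT adequate.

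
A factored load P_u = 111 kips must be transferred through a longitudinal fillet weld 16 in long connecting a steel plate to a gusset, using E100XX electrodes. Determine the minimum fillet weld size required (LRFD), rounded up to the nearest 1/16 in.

w = 1/4 in

E100XX → F_EXX = 100 ksi.
Total weld length L = 16 in.
Required throat t_e = P_u / (φ × 0.6 F_EXX × L) = 111 / (0.75 × 0.6 × 100 × 16) = 0.1542 in.
Required leg w = t_e / 0.707 = 0.2181 in → use 1/4 in.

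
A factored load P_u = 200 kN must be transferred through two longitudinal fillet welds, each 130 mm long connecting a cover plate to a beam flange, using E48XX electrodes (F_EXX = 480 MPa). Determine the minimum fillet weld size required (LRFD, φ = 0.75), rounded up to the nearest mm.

Total weld length L = 260 mm.
Required throat t_e = P_u / (φ × 0.6 F_EXX × L) = 200 / (0.75 × 0.6 × 480 × 260 × 10⁻³) = 3.561 mm.
Required leg w = t_e / 0.707 = 5.037 mm → use 6 mm.

w = 6 mm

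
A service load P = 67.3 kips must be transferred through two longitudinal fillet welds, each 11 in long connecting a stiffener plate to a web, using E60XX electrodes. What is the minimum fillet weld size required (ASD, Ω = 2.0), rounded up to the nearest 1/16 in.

w = 1/4 in

E60XX → F_EXX = 60 ksi.
Total weld length L = 22 in.
Required throat t_e = P × Ω / (0.6 F_EXX × L) = 67.3 × 2.0 / (0.6 × 60 × 22) = 0.1699 in.
Required leg w = t_e / 0.707 = 0.2404 in → use 1/4 in.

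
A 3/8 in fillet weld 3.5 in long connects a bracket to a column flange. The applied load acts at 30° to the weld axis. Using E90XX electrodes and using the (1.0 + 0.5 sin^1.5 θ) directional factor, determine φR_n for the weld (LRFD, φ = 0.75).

E90XX → F_EXX = 90 ksi.
t_e = 0.707 × 0.375 = 0.2651 in; A_we = 0.2651 × 3.5 = 0.9279 in².
Directional factor: 1.0 + 0.5 sin^1.5(30°) = 1.177.
F_nw = 0.6 × 90 × 1.177 = 63.55 ksi.
φR_n = 0.75 × 63.55 × 0.9279 = 44.22 kip.

φR_n ≈ 44.2 kip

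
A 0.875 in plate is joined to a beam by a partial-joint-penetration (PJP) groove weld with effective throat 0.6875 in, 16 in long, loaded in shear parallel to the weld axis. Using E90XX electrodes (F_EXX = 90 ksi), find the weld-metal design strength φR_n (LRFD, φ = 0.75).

φR_n ≈ 446 kips

Effective throat (given) t_e = 0.6875 in.
A_we = 0.6875 × 16 = 11 in².
F_nw = 0.6 F_EXX = 54 ksi.
φR_n = 0.75 × 54 × 11 = 445.5 kips.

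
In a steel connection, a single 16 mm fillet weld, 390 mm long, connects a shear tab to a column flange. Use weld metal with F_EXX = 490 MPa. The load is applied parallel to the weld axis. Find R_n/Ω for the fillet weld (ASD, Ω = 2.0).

Effective throat t_e = 0.707 × 16 = 11.31 mm.
Total length L = 390 mm; A_we = 11.31 × 390 = 4412 mm².
F_nw = 0.6 F_EXX = 0.6 × 490 = 294 MPa.
R_n = 294 × 4412 × 10⁻³ = 1297 kN; R_n/Ω = 1297/2.0 = 648.5 kN.

R_n/Ω ≈ 649 kN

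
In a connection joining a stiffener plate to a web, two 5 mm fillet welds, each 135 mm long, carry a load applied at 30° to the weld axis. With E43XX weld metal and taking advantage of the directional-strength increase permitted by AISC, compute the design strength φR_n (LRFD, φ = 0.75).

φR_n ≈ 217 kN

E43XX → F_EXX = 430 MPa.
t_e = 0.707 × 5 = 3.535 mm; A_we = 3.535 × 270 = 954.4 mm².
Directional factor: 1.0 + 0.5 sin^1.5(30°) = 1.177.
F_nw = 0.6 × 430 × 1.177 = 303.6 MPa.
φR_n = 0.75 × 303.6 × 954.4 × 10⁻³ = 217.3 kN.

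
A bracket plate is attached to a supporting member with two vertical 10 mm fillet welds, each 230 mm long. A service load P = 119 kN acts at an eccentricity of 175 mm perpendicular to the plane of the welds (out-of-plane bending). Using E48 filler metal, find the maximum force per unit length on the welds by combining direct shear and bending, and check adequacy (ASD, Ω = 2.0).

f_max ≈ 1210 N/mm; NOT adequate

E48XX → F_EXX = 480 MPa.
L_w = 2 × 230 = 460 mm; section modulus (unit throat) S = 2 × L²/6 = 17630 mm².
Direct shear f_v = P/L_w = 119×10³/460 = 258.7 N/mm.
Moment M = P × e = 119×10³ × 175 = 20825000 N·mm; bending f_b = M/S = 1181 N/mm.
f_max = √(f_v² + f_b²) = √(258.7² + 1181²) = 1209 N/mm.
r_n/Ω = (1/2.0) × 0.6 × 480 × (0.707 × 10) = 1018 N/mm → NOT adequate.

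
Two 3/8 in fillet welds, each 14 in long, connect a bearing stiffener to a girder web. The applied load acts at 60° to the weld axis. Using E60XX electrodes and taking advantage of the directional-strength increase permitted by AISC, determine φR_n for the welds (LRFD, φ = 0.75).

φR_n ≈ 281 kip

E60XX → F_EXX = 60 ksi.
t_e = 0.707 × 0.375 = 0.2651 in; A_we = 0.2651 × 28 = 7.423 in².
Directional factor: 1.0 + 0.5 sin^1.5(60°) = 1.403.
F_nw = 0.6 × 60 × 1.403 = 50.51 ksi.
φR_n = 0.75 × 50.51 × 7.423 = 281.2 kip.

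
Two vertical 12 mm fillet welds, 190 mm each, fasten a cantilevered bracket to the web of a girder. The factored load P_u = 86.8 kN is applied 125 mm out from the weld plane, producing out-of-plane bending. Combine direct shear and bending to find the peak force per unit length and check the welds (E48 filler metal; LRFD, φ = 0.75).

E48XX → F_EXX = 480 MPa.
L_w = 2 × 190 = 380 mm; section modulus (unit throat) S = 2 × L²/6 = 12030 mm².
Direct shear f_v = P/L_w = 86.8×10³/380 = 228.4 N/mm.
Moment M = P × e = 86.8×10³ × 125 = 10850000 N·mm; bending f_b = M/S = 901.7 N/mm.
f_max = √(f_v² + f_b²) = √(228.4² + 901.7²) = 930.1 N/mm.
φr_n = 0.75 × 0.6 × 480 × (0.707 × 12) = 1833 N/mm → adequate.

f_max ≈ 930 N/mm; adequate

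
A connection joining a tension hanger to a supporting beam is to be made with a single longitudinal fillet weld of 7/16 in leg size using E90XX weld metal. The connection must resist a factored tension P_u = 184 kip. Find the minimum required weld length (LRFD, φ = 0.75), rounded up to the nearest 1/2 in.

E90XX → F_EXX = 90 ksi.
Throat t_e = 0.707 × 0.4375 = 0.3093 in.
φr_n = 0.75 × 0.6 × 90 × 0.3093 = 12.53 kip/in.
L_req = P_u / φr_n = 184 / 12.53 = 14.69 in total.
Round up → use L = 15 in.

L = 15 in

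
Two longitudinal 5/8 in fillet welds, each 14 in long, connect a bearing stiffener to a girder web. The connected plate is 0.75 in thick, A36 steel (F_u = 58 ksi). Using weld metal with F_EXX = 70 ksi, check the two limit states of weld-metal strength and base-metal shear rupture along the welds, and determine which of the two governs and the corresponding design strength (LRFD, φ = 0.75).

t_e = 0.707 × 0.625 = 0.4419 in; L = 28 in.
Weld metal: φR_n = 0.75 × 0.6 × 70 × 0.4419 × 28 = 389.7 kip.
Base metal (shear rupture): φR_n = 0.75 × 0.6 × 58 × 0.75 × 28 = 548.1 kip.
Governing: weld metal.

φR_n ≈ 390 kip (weld metal governs)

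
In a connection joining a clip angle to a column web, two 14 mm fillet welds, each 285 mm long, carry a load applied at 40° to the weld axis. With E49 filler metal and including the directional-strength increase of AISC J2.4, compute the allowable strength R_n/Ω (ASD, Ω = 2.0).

R_n/Ω ≈ 1040 kN

E49XX → F_EXX = 490 MPa.
t_e = 0.707 × 14 = 9.898 mm; A_we = 9.898 × 570 = 5642 mm².
Directional factor: 1.0 + 0.5 sin^1.5(40°) = 1.258.
F_nw = 0.6 × 490 × 1.258 = 369.8 MPa.
R_n/Ω = (369.8 × 5642) / 2.0 × 10⁻³ = 1043 kN.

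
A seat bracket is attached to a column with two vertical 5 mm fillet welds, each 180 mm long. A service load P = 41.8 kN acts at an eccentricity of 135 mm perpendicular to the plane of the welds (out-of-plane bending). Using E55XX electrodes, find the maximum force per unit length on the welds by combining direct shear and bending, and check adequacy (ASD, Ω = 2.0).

f_max ≈ 535 N/mm; adequate

E55XX → F_EXX = 550 MPa.
L_w = 2 × 180 = 360 mm; section modulus (unit throat) S = 2 × L²/6 = 10800 mm².
Direct shear f_v = P/L_w = 41.8×10³/360 = 116.1 N/mm.
Moment M = P × e = 41.8×10³ × 135 = 5643000 N·mm; bending f_b = M/S = 522.5 N/mm.
f_max = √(f_v² + f_b²) = √(116.1² + 522.5²) = 535.2 N/mm.
r_n/Ω = (1/2.0) × 0.6 × 550 × (0.707 × 5) = 583.3 N/mm → adequate.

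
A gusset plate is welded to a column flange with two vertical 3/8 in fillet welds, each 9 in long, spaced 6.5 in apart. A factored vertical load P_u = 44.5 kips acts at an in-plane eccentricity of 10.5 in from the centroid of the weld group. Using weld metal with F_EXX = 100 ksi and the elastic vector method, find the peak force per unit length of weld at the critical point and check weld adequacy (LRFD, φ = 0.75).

Total weld length L_w = 18 in. Treat welds as unit-width lines.
Polar moment about centroid: J = 2[d³/12 + d(b/2)²] = 2[9³/12 + 9×3.25²] = 311.6 in³.
Direct shear f_v = P/L_w = 44.5 / 18 = 2.472 kip/in (vertical).
Torsion M = P·e = 44.5 × 10.5 = 467.25 kip·in.
Critical point at (x, y) = (3.25, 4.5) from centroid. f_tx = M·y/J = 6.747 kip/in; f_ty = M·x/J = 4.873 kip/in.
Resultant f_max = √[f_tx² + (f_v + f_ty)²] = √[6.747² + (2.472 + 4.873)²] = 9.974 kip/in.
Capacity per unit length: φr_n = 0.75 × 0.6 × 100 × (0.707 × 0.375) = 11.93 kip/in.
9.974 ≤ 11.93 → adequate.

f_max ≈ 9.97 kip/in; adequate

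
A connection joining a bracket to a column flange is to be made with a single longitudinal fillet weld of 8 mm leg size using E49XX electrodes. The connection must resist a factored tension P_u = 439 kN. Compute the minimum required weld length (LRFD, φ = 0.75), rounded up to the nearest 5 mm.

E49XX → F_EXX = 490 MPa.
Throat t_e = 0.707 × 8 = 5.656 mm.
φr_n = 0.75 × 0.6 × 490 × 5.656 × 10⁻³ = 1.247 kN/mm.
L_req = P_u / φr_n = 439 / 1.247 = 352 mm total.
Round up → use L = 355 mm.

L = 355 mm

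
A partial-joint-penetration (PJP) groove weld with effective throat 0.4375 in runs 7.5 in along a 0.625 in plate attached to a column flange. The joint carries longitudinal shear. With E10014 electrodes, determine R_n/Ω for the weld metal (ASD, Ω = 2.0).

R_n/Ω ≈ 98.4 kips

E100XX → F_EXX = 100 ksi.
Effective throat (given) t_e = 0.4375 in.
A_we = 0.4375 × 7.5 = 3.281 in².
F_nw = 0.6 F_EXX = 60 ksi.
R_n/Ω = (60 × 3.281) / 2.0 = 98.44 kips.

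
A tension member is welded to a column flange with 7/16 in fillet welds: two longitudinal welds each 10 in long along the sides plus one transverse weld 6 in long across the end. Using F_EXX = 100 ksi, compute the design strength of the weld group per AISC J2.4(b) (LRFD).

t_e = 0.707 × 0.4375 = 0.3093 in.
R_nwl = 0.6 × 100 × 0.3093 × 20 = 371.2 kips (longitudinal, 2 welds).
R_nwt = 0.6 × 100 × 0.3093 × 6 = 111.4 kips (transverse, base value).
(i) R_nwl + R_nwt = 482.5 kips; (ii) 0.85 R_nwl + 1.5 R_nwt = 482.5 kips.
R_n = max = 482.5 kips [governs: (ii)]; φR_n = 361.9 kips.

φR_n ≈ 362 kips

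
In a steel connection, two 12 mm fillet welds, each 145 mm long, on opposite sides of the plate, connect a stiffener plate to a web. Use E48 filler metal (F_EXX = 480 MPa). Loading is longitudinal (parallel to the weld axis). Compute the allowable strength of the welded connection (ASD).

R_n/Ω ≈ 354 kN

Effective throat t_e = 0.707 × 12 = 8.484 mm.
Total length L = 290 mm; A_we = 8.484 × 290 = 2460 mm².
F_nw = 0.6 F_EXX = 0.6 × 480 = 288 MPa.
R_n = 288 × 2460 × 10⁻³ = 708.6 kN; R_n/Ω = 708.6/2.0 = 354.3 kN.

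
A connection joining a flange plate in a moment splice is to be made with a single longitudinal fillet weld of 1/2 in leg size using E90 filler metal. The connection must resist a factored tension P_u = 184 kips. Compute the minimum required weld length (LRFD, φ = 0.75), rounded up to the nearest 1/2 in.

E90XX → F_EXX = 90 ksi.
Throat t_e = 0.707 × 0.5 = 0.3535 in.
φr_n = 0.75 × 0.6 × 90 × 0.3535 = 14.32 kips/in.
L_req = P_u / φr_n = 184 / 14.32 = 12.85 in total.
Round up → use L = 13 in.

L = 13 in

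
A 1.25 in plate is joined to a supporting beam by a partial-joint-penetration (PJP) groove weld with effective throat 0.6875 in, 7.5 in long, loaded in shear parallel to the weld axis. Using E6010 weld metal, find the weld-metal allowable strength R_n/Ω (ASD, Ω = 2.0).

R_n/Ω ≈ 92.8 kips

E60XX → F_EXX = 60 ksi.
Effective throat (given) t_e = 0.6875 in.
A_we = 0.6875 × 7.5 = 5.156 in².
F_nw = 0.6 F_EXX = 36 ksi.
R_n/Ω = (36 × 5.156) / 2.0 = 92.81 kips.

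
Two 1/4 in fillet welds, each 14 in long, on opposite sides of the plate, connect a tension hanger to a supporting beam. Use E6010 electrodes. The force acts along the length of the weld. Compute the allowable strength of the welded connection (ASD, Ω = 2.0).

R_n/Ω ≈ 89.1 kip

E60XX → F_EXX = 60 ksi.
Effective throat t_e = 0.707 × 0.25 = 0.1767 in.
Total length L = 28 in; A_we = 0.1767 × 28 = 4.949 in².
F_nw = 0.6 F_EXX = 0.6 × 60 = 36 ksi.
R_n = 36 × 4.949 = 178.2 kip; R_n/Ω = 178.2/2.0 = 89.08 kip.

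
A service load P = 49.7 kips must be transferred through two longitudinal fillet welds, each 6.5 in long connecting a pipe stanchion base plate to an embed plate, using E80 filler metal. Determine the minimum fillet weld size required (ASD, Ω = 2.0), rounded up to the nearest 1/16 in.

E80XX → F_EXX = 80 ksi.
Total weld length L = 13 in.
Required throat t_e = P × Ω / (0.6 F_EXX × L) = 49.7 × 2.0 / (0.6 × 80 × 13) = 0.1593 in.
Required leg w = t_e / 0.707 = 0.2253 in → use 1/4 in.

w = 1/4 in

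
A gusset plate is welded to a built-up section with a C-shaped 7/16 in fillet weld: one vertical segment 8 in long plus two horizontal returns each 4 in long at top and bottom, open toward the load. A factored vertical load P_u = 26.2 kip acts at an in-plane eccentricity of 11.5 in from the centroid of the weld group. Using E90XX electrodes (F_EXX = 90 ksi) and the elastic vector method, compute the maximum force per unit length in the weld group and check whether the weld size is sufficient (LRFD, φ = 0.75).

f_max ≈ 8.72 kip/in; adequate

Total weld length L_w = 16 in. Treat welds as unit-width lines.
Centroid: x̄ = 2×4×2 / 16 = 1 in from the vertical weld.
Polar moment about centroid: J = I_x + I_y = [8³/12 + 2×4×4²] + [8×1² + 2(4³/12 + 4×1²)] = 197.3 in³.
Direct shear f_v = P/L_w = 26.2 / 16 = 1.637 kip/in (vertical).
Torsion M = P·e = 26.2 × 11.5 = 301.3 kip·in.
Critical point at (x, y) = (3, 4) from centroid. f_tx = M·y/J = 6.107 kip/in; f_ty = M·x/J = 4.581 kip/in.
Resultant f_max = √[f_tx² + (f_v + f_ty)²] = √[6.107² + (1.637 + 4.581)²] = 8.716 kip/in.
Capacity per unit length: φr_n = 0.75 × 0.6 × 90 × (0.707 × 0.4375) = 12.53 kip/in.
8.716 ≤ 12.53 → adequate.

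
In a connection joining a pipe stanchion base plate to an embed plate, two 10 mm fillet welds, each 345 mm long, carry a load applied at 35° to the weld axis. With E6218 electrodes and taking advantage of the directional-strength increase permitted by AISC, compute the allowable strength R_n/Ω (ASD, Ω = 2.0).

E62XX → F_EXX = 620 MPa.
t_e = 0.707 × 10 = 7.07 mm; A_we = 7.07 × 690 = 4878 mm².
Directional factor: 1.0 + 0.5 sin^1.5(35°) = 1.217.
F_nw = 0.6 × 620 × 1.217 = 452.8 MPa.
R_n/Ω = (452.8 × 4878) / 2.0 × 10⁻³ = 1104 kN.

R_n/Ω ≈ 1100 kN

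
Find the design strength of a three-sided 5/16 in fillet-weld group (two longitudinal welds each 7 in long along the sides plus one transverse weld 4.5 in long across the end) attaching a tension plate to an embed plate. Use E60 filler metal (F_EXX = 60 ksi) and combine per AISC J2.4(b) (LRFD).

t_e = 0.707 × 0.3125 = 0.2209 in.
R_nwl = 0.6 × 60 × 0.2209 × 14 = 111.4 kip (longitudinal, 2 welds).
R_nwt = 0.6 × 60 × 0.2209 × 4.5 = 35.79 kip (transverse, base value).
(i) R_nwl + R_nwt = 147.1 kip; (ii) 0.85 R_nwl + 1.5 R_nwt = 148.3 kip.
R_n = max = 148.3 kip [governs: (ii)]; φR_n = 111.3 kip.

φR_n ≈ 111 kip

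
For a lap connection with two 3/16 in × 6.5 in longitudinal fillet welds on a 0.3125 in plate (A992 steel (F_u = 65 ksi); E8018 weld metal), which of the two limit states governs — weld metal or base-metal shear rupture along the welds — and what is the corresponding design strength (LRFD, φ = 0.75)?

E80XX → F_EXX = 80 ksi.
t_e = 0.707 × 0.1875 = 0.1326 in; L = 13 in.
Weld metal: φR_n = 0.75 × 0.6 × 80 × 0.1326 × 13 = 62.04 kips.
Base metal (shear rupture): φR_n = 0.75 × 0.6 × 65 × 0.3125 × 13 = 118.8 kips.
Governing: weld metal.

φR_n ≈ 62 kips (weld metal governs)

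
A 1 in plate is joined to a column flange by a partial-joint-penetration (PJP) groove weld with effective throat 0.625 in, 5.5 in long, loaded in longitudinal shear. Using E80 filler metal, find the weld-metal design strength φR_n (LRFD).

E80XX → F_EXX = 80 ksi.
Effective throat (given) t_e = 0.625 in.
A_we = 0.625 × 5.5 = 3.438 in².
F_nw = 0.6 F_EXX = 48 ksi.
φR_n = 0.75 × 48 × 3.438 = 123.8 kips.

φR_n ≈ 124 kips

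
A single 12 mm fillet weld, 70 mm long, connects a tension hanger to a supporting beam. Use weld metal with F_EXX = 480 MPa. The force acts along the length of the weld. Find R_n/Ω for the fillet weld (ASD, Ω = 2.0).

Effective throat t_e = 0.707 × 12 = 8.484 mm.
Total length L = 70 mm; A_we = 8.484 × 70 = 593.9 mm².
F_nw = 0.6 F_EXX = 0.6 × 480 = 288 MPa.
R_n = 288 × 593.9 × 10⁻³ = 171 kN; R_n/Ω = 171/2.0 = 85.52 kN.

R_n/Ω ≈ 85.5 kN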